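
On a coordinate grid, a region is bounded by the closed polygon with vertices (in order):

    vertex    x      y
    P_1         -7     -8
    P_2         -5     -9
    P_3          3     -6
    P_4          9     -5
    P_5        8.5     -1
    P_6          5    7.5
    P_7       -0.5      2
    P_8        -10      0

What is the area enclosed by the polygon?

Apply the surveyor's formula: 2A = Σ (x_i·y_{i+1} − x_{i+1}·y_i), indices taken mod 8.
Σ = (23) + (57) + (39) + (33.5) + (68.75) + (13.75) + (20) + (80) = 335
Area = |Σ|/2 = 167.5.

167.5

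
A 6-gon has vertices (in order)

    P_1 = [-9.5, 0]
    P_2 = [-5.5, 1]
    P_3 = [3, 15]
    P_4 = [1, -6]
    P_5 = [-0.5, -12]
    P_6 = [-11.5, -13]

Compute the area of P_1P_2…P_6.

199

Cross-terms: -9.5, -85.5, -33, -15, -131.5, -123.5  ⇒  Σ = -398
Area = |Σ|/2 = 199.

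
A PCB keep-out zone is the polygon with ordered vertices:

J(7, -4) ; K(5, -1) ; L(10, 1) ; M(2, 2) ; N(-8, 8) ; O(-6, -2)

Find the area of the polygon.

Cross-terms: 13, 15, 18, 32, 64, 38  ⇒  Σ = 180
Area = |Σ|/2 = 90.

90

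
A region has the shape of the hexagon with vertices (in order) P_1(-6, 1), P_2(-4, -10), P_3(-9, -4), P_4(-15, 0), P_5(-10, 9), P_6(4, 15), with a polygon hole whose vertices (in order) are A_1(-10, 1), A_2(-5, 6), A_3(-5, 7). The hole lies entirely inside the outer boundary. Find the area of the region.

146

Outer boundary:
P_1→P_2: (-6)(-10) − (-4)(1) = 64
P_2→P_3: (-4)(-4) − (-9)(-10) = -74
P_3→P_4: (-9)(0) − (-15)(-4) = -60
P_4→P_5: (-15)(9) − (-10)(0) = -135
P_5→P_6: (-10)(15) − (4)(9) = -186
P_6→P_1: (4)(1) − (-6)(15) = 94
Σ = -297
Area = |Σ|/2 = 148.5.
Hole:
Apply the shoelace (surveyor's) formula: 2A = Σ (x_i·y_{i+1} − x_{i+1}·y_i), indices taken mod 3.
Σ = (-55) + (-5) + (65) = 5
Area = |Σ|/2 = 2.5.
Net area = 148.5 − 2.5 = 146.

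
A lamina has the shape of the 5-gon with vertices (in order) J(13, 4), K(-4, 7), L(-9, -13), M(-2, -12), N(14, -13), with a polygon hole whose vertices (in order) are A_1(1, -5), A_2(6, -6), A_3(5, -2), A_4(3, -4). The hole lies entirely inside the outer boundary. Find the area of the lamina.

Outer boundary:
Σ = (107) + (115) + (82) + (194) + (225) = 723
Area = |Σ|/2 = 361.5.
Hole:
Apply Gauss's area formula: 2A = Σ (x_i·y_{i+1} − x_{i+1}·y_i), indices taken mod 4.
Σ = (24) + (18) + (-14) + (-11) = 17
Area = |Σ|/2 = 8.5.
Net area = 361.5 − 8.5 = 353.

353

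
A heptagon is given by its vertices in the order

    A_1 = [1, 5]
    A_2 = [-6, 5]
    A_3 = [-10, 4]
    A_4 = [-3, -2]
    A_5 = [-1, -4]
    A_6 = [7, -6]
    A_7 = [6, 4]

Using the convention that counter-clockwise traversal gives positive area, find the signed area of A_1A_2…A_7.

Apply the surveyor's formula: 2A = Σ (x_i·y_{i+1} − x_{i+1}·y_i), indices taken mod 7.
A_1→A_2: (1)(5) − (-6)(5) = 35
A_2→A_3: (-6)(4) − (-10)(5) = 26
A_3→A_4: (-10)(-2) − (-3)(4) = 32
A_4→A_5: (-3)(-4) − (-1)(-2) = 10
A_5→A_6: (-1)(-6) − (7)(-4) = 34
A_6→A_7: (7)(4) − (6)(-6) = 64
A_7→A_1: (6)(5) − (1)(4) = 26
Σ = 227
Signed area = Σ/2 = 113.5 (positive ⇒ counter-clockwise traversal).

113.5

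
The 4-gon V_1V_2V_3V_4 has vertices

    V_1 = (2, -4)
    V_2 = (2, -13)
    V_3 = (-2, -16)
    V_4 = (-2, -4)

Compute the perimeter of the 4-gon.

|V_1V_2| = √((0)² + (-9)²) = √81 = 9
|V_2V_3| = √((-4)² + (-3)²) = √25 = 5
|V_3V_4| = √((0)² + (12)²) = √144 = 12
|V_4V_1| = √((4)² + (0)²) = √16 = 4
Perimeter = 9 + 5 + 12 + 4 = 30.

30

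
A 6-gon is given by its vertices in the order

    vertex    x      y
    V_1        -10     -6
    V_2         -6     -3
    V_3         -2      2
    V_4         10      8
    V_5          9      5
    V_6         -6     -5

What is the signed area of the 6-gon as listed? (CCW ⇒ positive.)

Σ = (-6) + (-18) + (-36) + (-22) + (-15) + (-14) = -111
Signed area = Σ/2 = -55.5 (negative ⇒ clockwise traversal).

-55.5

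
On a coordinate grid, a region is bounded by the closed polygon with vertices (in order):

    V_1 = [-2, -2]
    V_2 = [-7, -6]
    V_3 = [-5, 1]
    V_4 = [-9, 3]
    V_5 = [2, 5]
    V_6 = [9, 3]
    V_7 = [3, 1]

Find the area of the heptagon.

69.5

Apply Gauss's area formula: 2A = Σ (x_i·y_{i+1} − x_{i+1}·y_i), indices taken mod 7.
Cross-terms: -2, -37, -6, -51, -39, 0, -4  ⇒  Σ = -139
Area = |Σ|/2 = 69.5.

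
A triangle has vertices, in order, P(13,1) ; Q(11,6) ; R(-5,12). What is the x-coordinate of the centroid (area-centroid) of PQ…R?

19/3

Apply the shoelace formula. First the cross-terms c_i = x_i·y_{i+1} − x_{i+1}·y_i:
  67, 162, -161  ⇒  2A = 68, A = 34.
Then Σ (x_i + x_{i+1})·c_i = 1292, so x̄ = 1292 / (6·34) = 19/3.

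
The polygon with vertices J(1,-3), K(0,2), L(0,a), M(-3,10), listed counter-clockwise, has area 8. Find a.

The doubled signed area Σ (x_i y_{i+1} − x_{i+1} y_i) is linear in a.
With a=0 it equals 1; the coefficient of a is 3 (from the two edges through L).
So 3·a + 1 = 2·8 = 16 ⇒ a = 5.

5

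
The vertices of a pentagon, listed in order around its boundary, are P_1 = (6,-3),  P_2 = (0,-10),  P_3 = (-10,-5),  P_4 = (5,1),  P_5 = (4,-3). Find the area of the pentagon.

Apply the surveyor's formula: 2A = Σ (x_i·y_{i+1} − x_{i+1}·y_i), indices taken mod 5.
Σ = (-60) + (-100) + (15) + (-19) + (6) = -158
Area = |Σ|/2 = 79.

79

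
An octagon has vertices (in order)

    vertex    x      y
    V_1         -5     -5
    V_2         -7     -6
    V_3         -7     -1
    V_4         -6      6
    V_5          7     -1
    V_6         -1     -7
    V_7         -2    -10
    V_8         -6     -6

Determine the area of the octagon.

113

Cross-terms: -5, -35, -48, -36, -50, -4, -48, 0  ⇒  Σ = -226
Area = |Σ|/2 = 113.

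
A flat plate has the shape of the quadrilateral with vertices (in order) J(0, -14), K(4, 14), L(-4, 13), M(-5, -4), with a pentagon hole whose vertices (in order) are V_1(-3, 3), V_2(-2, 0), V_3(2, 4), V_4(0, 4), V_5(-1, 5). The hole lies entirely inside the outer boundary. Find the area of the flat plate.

146.5

Outer boundary:
Σ = (56) + (108) + (81) + (70) = 315
Area = |Σ|/2 = 157.5.
Hole:
Apply Gauss's area formula: 2A = Σ (x_i·y_{i+1} − x_{i+1}·y_i), indices taken mod 5.
Cross-terms: 6, -8, 8, 4, 12  ⇒  Σ = 22
Area = |Σ|/2 = 11.
Net area = 157.5 − 11 = 146.5.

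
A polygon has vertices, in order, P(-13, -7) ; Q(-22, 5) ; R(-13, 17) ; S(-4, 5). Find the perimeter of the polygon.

|PQ| = √((-9)² + (12)²) = √225 = 15
|QR| = √((9)² + (12)²) = √225 = 15
|RS| = √((9)² + (-12)²) = √225 = 15
|SP| = √((-9)² + (-12)²) = √225 = 15
Perimeter = 15 + 15 + 15 + 15 = 60.

60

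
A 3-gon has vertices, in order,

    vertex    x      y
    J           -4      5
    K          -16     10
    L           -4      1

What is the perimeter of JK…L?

32

|JK| = √((-12)² + (5)²) = √169 = 13
|KL| = √((12)² + (-9)²) = √225 = 15
|LJ| = √((0)² + (4)²) = √16 = 4
Perimeter = 13 + 15 + 4 = 32.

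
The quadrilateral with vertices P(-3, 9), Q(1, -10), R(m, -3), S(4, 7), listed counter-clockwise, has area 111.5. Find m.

8

Write out the shoelace sum; only the two edges meeting at R involve m:
2·Area = [(1·(-3) − m·(-10)) + (m·7 − 4·(-3))] + 78
       = 17·m + 87 = 223
⇒ m = 8.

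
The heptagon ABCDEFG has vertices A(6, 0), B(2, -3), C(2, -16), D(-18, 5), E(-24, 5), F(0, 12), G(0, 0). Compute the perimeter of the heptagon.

|AB| = √((-4)² + (-3)²) = √25 = 5
|BC| = √((0)² + (-13)²) = √169 = 13
|CD| = √((-20)² + (21)²) = √841 = 29
|DE| = √((-6)² + (0)²) = √36 = 6
|EF| = √((24)² + (7)²) = √625 = 25
|FG| = √((0)² + (-12)²) = √144 = 12
|GA| = √((6)² + (0)²) = √36 = 6
Perimeter = 5 + 13 + 29 + 6 + 25 + 12 + 6 = 96.

96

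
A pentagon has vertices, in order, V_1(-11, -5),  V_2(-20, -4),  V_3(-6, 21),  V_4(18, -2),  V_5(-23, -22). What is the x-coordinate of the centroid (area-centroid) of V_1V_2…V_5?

-376/105

Apply the shoelace formula. First the cross-terms c_i = x_i·y_{i+1} − x_{i+1}·y_i:
  -56, -444, -366, -442, -127  ⇒  2A = -1435, A = -717.5.
Then Σ (x_i + x_{i+1})·c_i = 15416, so x̄ = 15416 / (6·(-717.5)) = -376/105.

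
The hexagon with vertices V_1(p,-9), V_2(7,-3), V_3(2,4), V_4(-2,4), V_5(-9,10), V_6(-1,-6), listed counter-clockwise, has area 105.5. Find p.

The doubled signed area Σ (x_i y_{i+1} − x_{i+1} y_i) is linear in p.
With p=0 it equals 202; the coefficient of p is 3 (from the two edges through V_1).
So 3·p + 202 = 2·105.5 = 211 ⇒ p = 3.

3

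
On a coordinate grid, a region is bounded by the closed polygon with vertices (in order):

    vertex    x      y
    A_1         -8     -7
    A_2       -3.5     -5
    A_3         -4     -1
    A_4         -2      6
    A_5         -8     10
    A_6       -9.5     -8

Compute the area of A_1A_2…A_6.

Apply the shoelace formula: 2A = Σ (x_i·y_{i+1} − x_{i+1}·y_i), indices taken mod 6.
Σ = (15.5) + (-16.5) + (-26) + (28) + (159) + (2.5) = 162.5
Area = |Σ|/2 = 81.25.

81.25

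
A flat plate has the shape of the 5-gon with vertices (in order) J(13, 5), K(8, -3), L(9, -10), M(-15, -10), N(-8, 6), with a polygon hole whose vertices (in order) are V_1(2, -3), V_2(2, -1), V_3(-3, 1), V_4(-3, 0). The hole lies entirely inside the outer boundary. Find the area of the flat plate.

Outer boundary:
J→K: (13)(-3) − (8)(5) = -79
K→L: (8)(-10) − (9)(-3) = -53
L→M: (9)(-10) − (-15)(-10) = -240
M→N: (-15)(6) − (-8)(-10) = -170
N→J: (-8)(5) − (13)(6) = -118
Σ = -660
Area = |Σ|/2 = 330.
Hole:
Apply Gauss's area formula: 2A = Σ (x_i·y_{i+1} − x_{i+1}·y_i), indices taken mod 4.
Σ = (4) + (-1) + (3) + (9) = 15
Area = |Σ|/2 = 7.5.
Net area = 330 − 7.5 = 322.5.

322.5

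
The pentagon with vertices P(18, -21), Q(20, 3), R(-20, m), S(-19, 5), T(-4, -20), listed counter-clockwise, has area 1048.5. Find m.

Write out the shoelace sum; only the two edges meeting at R involve m:
2·Area = [(20·m − (-20)·3) + ((-20)·5 − (-19)·m)] + 1318
       = 39·m + 1278 = 2097
⇒ m = 21.

21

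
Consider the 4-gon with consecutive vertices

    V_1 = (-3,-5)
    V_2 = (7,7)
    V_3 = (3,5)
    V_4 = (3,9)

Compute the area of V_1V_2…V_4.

26

Σ = (14) + (14) + (12) + (12) = 52
Area = |Σ|/2 = 26.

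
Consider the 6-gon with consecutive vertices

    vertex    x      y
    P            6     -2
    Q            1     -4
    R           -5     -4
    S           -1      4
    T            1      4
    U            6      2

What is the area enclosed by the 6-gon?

Cross-terms: -22, -24, -24, -8, -22, -24  ⇒  Σ = -124
Area = |Σ|/2 = 62.

62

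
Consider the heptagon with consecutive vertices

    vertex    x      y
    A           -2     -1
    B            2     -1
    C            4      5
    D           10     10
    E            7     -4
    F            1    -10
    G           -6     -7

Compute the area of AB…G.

Apply Gauss's area formula: 2A = Σ (x_i·y_{i+1} − x_{i+1}·y_i), indices taken mod 7.
Σ = (4) + (14) + (-10) + (-110) + (-66) + (-67) + (-8) = -243
Area = |Σ|/2 = 121.5.

121.5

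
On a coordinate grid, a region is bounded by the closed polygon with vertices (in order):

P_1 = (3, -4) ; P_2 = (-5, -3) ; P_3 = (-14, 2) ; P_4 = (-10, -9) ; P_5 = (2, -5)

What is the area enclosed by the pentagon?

Σ = (-29) + (-52) + (146) + (68) + (7) = 140
Area = |Σ|/2 = 70.

70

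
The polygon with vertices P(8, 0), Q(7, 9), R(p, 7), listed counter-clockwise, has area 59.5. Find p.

-6

Write out the shoelace sum; only the two edges meeting at R involve p:
2·Area = [(7·7 − p·9) + (p·0 − 8·7)] + 72
       = -9·p + 65 = 119
⇒ p = -6.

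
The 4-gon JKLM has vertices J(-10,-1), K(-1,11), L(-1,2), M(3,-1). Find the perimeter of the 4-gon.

|JK| = √((9)² + (12)²) = √225 = 15
|KL| = √((0)² + (-9)²) = √81 = 9
|LM| = √((4)² + (-3)²) = √25 = 5
|MJ| = √((-13)² + (0)²) = √169 = 13
Perimeter = 15 + 9 + 5 + 13 = 42.

42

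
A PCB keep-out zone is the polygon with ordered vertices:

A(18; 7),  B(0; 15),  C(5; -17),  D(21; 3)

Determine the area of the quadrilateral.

Cross-terms: 270, -75, 372, 93  ⇒  Σ = 660
Area = |Σ|/2 = 330.

330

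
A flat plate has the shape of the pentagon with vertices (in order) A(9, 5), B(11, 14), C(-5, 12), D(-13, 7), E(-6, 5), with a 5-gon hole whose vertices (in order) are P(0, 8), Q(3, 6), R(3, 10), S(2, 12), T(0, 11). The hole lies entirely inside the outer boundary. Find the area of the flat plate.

135

Outer boundary:
Apply the shoelace (surveyor's) formula: 2A = Σ (x_i·y_{i+1} − x_{i+1}·y_i), indices taken mod 5.
A→B: (9)(14) − (11)(5) = 71
B→C: (11)(12) − (-5)(14) = 202
C→D: (-5)(7) − (-13)(12) = 121
D→E: (-13)(5) − (-6)(7) = -23
E→A: (-6)(5) − (9)(5) = -75
Σ = 296
Area = |Σ|/2 = 148.
Hole:
Cross-terms: -24, 12, 16, 22, 0  ⇒  Σ = 26
Area = |Σ|/2 = 13.
Net area = 148 − 13 = 135.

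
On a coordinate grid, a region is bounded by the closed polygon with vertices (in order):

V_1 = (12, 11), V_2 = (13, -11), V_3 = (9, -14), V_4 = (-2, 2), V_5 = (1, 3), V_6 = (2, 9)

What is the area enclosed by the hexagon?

229.5

Cross-terms: -275, -83, -10, -8, 3, -86  ⇒  Σ = -459
Area = |Σ|/2 = 229.5.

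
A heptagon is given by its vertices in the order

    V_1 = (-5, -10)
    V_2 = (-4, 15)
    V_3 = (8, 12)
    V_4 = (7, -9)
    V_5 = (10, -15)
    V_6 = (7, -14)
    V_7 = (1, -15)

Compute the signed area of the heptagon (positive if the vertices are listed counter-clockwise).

-332.5

Σ = (-115) + (-168) + (-156) + (-15) + (-35) + (-91) + (-85) = -665
Signed area = Σ/2 = -332.5 (negative ⇒ clockwise traversal).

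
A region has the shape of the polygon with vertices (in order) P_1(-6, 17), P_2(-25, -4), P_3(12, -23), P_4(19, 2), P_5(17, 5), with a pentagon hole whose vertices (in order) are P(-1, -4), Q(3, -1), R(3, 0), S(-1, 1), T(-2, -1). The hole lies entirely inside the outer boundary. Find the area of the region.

942

Outer boundary:
Apply Gauss's area formula: 2A = Σ (x_i·y_{i+1} − x_{i+1}·y_i), indices taken mod 5.
Σ = (449) + (623) + (461) + (61) + (319) = 1913
Area = |Σ|/2 = 956.5.
Hole:
Apply the shoelace (surveyor's) formula: 2A = Σ (x_i·y_{i+1} − x_{i+1}·y_i), indices taken mod 5.
Cross-terms: 13, 3, 3, 3, 7  ⇒  Σ = 29
Area = |Σ|/2 = 14.5.
Net area = 956.5 − 14.5 = 942.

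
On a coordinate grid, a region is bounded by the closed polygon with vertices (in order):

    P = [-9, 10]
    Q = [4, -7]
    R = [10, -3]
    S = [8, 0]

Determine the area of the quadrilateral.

92.5

Apply the shoelace formula: 2A = Σ (x_i·y_{i+1} − x_{i+1}·y_i), indices taken mod 4.
Σ = (23) + (58) + (24) + (80) = 185
Area = |Σ|/2 = 92.5.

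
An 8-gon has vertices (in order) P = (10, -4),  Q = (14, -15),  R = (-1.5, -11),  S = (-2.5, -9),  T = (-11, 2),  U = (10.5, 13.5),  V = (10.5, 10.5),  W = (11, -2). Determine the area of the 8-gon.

375

Apply the surveyor's formula: 2A = Σ (x_i·y_{i+1} − x_{i+1}·y_i), indices taken mod 8.
Σ = (-94) + (-176.5) + (-14) + (-104) + (-169.5) + (-31.5) + (-136.5) + (-24) = -750
Area = |Σ|/2 = 375.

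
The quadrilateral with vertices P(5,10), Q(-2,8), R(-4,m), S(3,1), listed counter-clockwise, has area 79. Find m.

-9

Write out the shoelace sum; only the two edges meeting at R involve m:
2·Area = [((-2)·m − (-4)·8) + ((-4)·1 − 3·m)] + 85
       = -5·m + 113 = 158
⇒ m = -9.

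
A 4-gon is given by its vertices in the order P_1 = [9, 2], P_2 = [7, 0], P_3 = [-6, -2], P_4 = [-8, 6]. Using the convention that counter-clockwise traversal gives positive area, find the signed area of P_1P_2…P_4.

Apply Gauss's area formula: 2A = Σ (x_i·y_{i+1} − x_{i+1}·y_i), indices taken mod 4.
P_1→P_2: (9)(0) − (7)(2) = -14
P_2→P_3: (7)(-2) − (-6)(0) = -14
P_3→P_4: (-6)(6) − (-8)(-2) = -52
P_4→P_1: (-8)(2) − (9)(6) = -70
Σ = -150
Signed area = Σ/2 = -75 (negative ⇒ clockwise traversal).

-75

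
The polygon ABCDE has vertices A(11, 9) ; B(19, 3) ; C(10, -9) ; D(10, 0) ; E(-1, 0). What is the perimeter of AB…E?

|AB| = √((8)² + (-6)²) = √100 = 10
|BC| = √((-9)² + (-12)²) = √225 = 15
|CD| = √((0)² + (9)²) = √81 = 9
|DE| = √((-11)² + (0)²) = √121 = 11
|EA| = √((12)² + (9)²) = √225 = 15
Perimeter = 10 + 15 + 9 + 11 + 15 = 60.

60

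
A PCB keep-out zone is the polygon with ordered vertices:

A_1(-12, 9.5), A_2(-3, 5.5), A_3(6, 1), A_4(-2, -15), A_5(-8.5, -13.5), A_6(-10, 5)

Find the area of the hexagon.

237.25

Apply Gauss's area formula: 2A = Σ (x_i·y_{i+1} − x_{i+1}·y_i), indices taken mod 6.
A_1→A_2: (-12)(5.5) − (-3)(9.5) = -37.5
A_2→A_3: (-3)(1) − (6)(5.5) = -36
A_3→A_4: (6)(-15) − (-2)(1) = -88
A_4→A_5: (-2)(-13.5) − (-8.5)(-15) = -100.5
A_5→A_6: (-8.5)(5) − (-10)(-13.5) = -177.5
A_6→A_1: (-10)(9.5) − (-12)(5) = -35
Σ = -474.5
Area = |Σ|/2 = 237.25.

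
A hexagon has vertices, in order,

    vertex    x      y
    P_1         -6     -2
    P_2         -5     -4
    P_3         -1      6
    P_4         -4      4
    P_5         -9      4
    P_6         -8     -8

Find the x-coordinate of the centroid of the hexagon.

-815/138

Apply the surveyor's formula. First the cross-terms c_i = x_i·y_{i+1} − x_{i+1}·y_i:
  14, -34, 20, 20, 104, -32  ⇒  2A = 92, A = 46.
Then Σ (x_i + x_{i+1})·c_i = -1630, so x̄ = -1630 / (6·46) = -815/138.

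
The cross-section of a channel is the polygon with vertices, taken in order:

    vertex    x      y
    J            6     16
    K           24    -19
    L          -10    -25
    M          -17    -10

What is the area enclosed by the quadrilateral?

Apply the shoelace (surveyor's) formula: 2A = Σ (x_i·y_{i+1} − x_{i+1}·y_i), indices taken mod 4.
J→K: (6)(-19) − (24)(16) = -498
K→L: (24)(-25) − (-10)(-19) = -790
L→M: (-10)(-10) − (-17)(-25) = -325
M→J: (-17)(16) − (6)(-10) = -212
Σ = -1825
Area = |Σ|/2 = 912.5.

912.5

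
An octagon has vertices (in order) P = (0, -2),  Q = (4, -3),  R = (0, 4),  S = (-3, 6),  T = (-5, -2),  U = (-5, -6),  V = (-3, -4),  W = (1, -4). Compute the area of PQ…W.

54

Apply the surveyor's formula: 2A = Σ (x_i·y_{i+1} − x_{i+1}·y_i), indices taken mod 8.
Σ = (8) + (16) + (12) + (36) + (20) + (2) + (16) + (-2) = 108
Area = |Σ|/2 = 54.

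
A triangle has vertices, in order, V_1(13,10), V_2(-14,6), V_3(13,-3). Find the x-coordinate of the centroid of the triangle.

4

Apply Gauss's area formula. First the cross-terms c_i = x_i·y_{i+1} − x_{i+1}·y_i:
  218, -36, 169  ⇒  2A = 351, A = 175.5.
Then Σ (x_i + x_{i+1})·c_i = 4212, so x̄ = 4212 / (6·175.5) = 4.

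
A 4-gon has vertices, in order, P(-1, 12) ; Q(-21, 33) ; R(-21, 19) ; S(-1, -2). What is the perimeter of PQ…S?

86

|PQ| = √((-20)² + (21)²) = √841 = 29
|QR| = √((0)² + (-14)²) = √196 = 14
|RS| = √((20)² + (-21)²) = √841 = 29
|SP| = √((0)² + (14)²) = √196 = 14
Perimeter = 29 + 14 + 29 + 14 = 86.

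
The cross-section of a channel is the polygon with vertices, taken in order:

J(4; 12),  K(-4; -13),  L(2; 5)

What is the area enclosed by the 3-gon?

3

Apply the shoelace formula: 2A = Σ (x_i·y_{i+1} − x_{i+1}·y_i), indices taken mod 3.
J→K: (4)(-13) − (-4)(12) = -4
K→L: (-4)(5) − (2)(-13) = 6
L→J: (2)(12) − (4)(5) = 4
Σ = 6
Area = |Σ|/2 = 3.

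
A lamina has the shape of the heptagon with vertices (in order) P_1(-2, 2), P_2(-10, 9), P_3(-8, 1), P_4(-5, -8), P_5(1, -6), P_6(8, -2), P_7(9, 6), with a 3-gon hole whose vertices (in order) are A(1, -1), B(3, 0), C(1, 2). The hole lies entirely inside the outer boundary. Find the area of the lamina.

153.5

Outer boundary:
P_1→P_2: (-2)(9) − (-10)(2) = 2
P_2→P_3: (-10)(1) − (-8)(9) = 62
P_3→P_4: (-8)(-8) − (-5)(1) = 69
P_4→P_5: (-5)(-6) − (1)(-8) = 38
P_5→P_6: (1)(-2) − (8)(-6) = 46
P_6→P_7: (8)(6) − (9)(-2) = 66
P_7→P_1: (9)(2) − (-2)(6) = 30
Σ = 313
Area = |Σ|/2 = 156.5.
Hole:
Σ = (3) + (6) + (-3) = 6
Area = |Σ|/2 = 3.
Net area = 156.5 − 3 = 153.5.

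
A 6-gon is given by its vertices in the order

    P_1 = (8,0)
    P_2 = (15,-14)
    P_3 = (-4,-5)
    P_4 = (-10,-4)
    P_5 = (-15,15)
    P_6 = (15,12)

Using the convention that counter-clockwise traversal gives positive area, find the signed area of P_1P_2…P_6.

Apply Gauss's area formula: 2A = Σ (x_i·y_{i+1} − x_{i+1}·y_i), indices taken mod 6.
P_1→P_2: (8)(-14) − (15)(0) = -112
P_2→P_3: (15)(-5) − (-4)(-14) = -131
P_3→P_4: (-4)(-4) − (-10)(-5) = -34
P_4→P_5: (-10)(15) − (-15)(-4) = -210
P_5→P_6: (-15)(12) − (15)(15) = -405
P_6→P_1: (15)(0) − (8)(12) = -96
Σ = -988
Signed area = Σ/2 = -494 (negative ⇒ clockwise traversal).

-494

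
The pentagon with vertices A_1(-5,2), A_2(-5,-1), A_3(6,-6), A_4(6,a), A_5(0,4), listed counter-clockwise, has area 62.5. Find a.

Write out the shoelace sum; only the two edges meeting at A_4 involve a:
2·Area = [(6·a − 6·(-6)) + (6·4 − 0·a)] + 71
       = 6·a + 131 = 125
⇒ a = -1.

-1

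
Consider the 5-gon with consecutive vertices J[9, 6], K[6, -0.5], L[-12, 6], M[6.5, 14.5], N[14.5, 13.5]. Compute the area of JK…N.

Apply Gauss's area formula: 2A = Σ (x_i·y_{i+1} − x_{i+1}·y_i), indices taken mod 5.
Cross-terms: -40.5, 30, -213, -122.5, -34.5  ⇒  Σ = -380.5
Area = |Σ|/2 = 190.25.

190.25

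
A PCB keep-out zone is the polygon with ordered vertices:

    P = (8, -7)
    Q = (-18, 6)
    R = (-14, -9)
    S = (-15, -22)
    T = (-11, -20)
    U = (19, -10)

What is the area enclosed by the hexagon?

418

Apply the surveyor's formula: 2A = Σ (x_i·y_{i+1} − x_{i+1}·y_i), indices taken mod 6.
Cross-terms: -78, 246, 173, 58, 490, -53  ⇒  Σ = 836
Area = |Σ|/2 = 418.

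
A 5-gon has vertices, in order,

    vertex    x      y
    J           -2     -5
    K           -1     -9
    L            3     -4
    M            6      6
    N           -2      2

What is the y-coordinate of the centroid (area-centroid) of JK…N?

Apply the shoelace formula. First the cross-terms c_i = x_i·y_{i+1} − x_{i+1}·y_i:
  13, 31, 42, 24, 14  ⇒  2A = 124, A = 62.
Then Σ (y_i + y_{i+1})·c_i = -351, so ȳ = -351 / (6·62) = -117/124.

-117/124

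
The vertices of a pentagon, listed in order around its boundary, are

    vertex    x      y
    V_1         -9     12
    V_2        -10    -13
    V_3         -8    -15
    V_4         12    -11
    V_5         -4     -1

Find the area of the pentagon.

Apply the shoelace (surveyor's) formula: 2A = Σ (x_i·y_{i+1} − x_{i+1}·y_i), indices taken mod 5.
Cross-terms: 237, 46, 268, -56, -57  ⇒  Σ = 438
Area = |Σ|/2 = 219.

219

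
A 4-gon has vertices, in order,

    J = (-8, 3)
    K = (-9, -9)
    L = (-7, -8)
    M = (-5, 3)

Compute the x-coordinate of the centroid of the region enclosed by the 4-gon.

Apply the shoelace (surveyor's) formula. First the cross-terms c_i = x_i·y_{i+1} − x_{i+1}·y_i:
  99, 9, -61, 9  ⇒  2A = 56, A = 28.
Then Σ (x_i + x_{i+1})·c_i = -1212, so x̄ = -1212 / (6·28) = -101/14.

-101/14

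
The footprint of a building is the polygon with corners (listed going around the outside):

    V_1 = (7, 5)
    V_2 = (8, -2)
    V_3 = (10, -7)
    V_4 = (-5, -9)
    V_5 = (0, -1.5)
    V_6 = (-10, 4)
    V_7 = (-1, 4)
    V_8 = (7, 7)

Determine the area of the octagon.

153.75

Apply the shoelace formula: 2A = Σ (x_i·y_{i+1} − x_{i+1}·y_i), indices taken mod 8.
Cross-terms: -54, -36, -125, 7.5, -15, -36, -35, -14  ⇒  Σ = -307.5
Area = |Σ|/2 = 153.75.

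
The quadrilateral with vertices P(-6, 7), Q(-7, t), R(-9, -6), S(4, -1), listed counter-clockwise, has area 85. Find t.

8

Write out the shoelace sum; only the two edges meeting at Q involve t:
2·Area = [((-6)·t − (-7)·7) + ((-7)·(-6) − (-9)·t)] + 55
       = 3·t + 146 = 170
⇒ t = 8.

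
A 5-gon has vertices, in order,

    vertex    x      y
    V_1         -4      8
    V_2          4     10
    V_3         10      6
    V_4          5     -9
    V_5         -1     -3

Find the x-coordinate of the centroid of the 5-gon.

55/18

Apply the shoelace formula. First the cross-terms c_i = x_i·y_{i+1} − x_{i+1}·y_i:
  -72, -76, -120, -24, -20  ⇒  2A = -312, A = -156.
Then Σ (x_i + x_{i+1})·c_i = -2860, so x̄ = -2860 / (6·(-156)) = 55/18.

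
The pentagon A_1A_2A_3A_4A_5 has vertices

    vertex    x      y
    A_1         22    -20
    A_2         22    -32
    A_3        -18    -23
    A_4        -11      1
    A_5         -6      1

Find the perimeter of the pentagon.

118

|A_1A_2| = √((0)² + (-12)²) = √144 = 12
|A_2A_3| = √((-40)² + (9)²) = √1681 = 41
|A_3A_4| = √((7)² + (24)²) = √625 = 25
|A_4A_5| = √((5)² + (0)²) = √25 = 5
|A_5A_1| = √((28)² + (-21)²) = √1225 = 35
Perimeter = 12 + 41 + 25 + 5 + 35 = 118.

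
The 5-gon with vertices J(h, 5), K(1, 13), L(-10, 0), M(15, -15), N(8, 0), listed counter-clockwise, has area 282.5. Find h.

10

Write out the shoelace sum; only the two edges meeting at J involve h:
2·Area = [(8·5 − h·0) + (h·13 − 1·5)] + 400
       = 13·h + 435 = 565
⇒ h = 10.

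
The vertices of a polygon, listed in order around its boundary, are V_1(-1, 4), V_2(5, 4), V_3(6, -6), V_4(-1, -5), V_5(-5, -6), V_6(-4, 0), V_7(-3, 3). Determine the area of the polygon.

Apply the surveyor's formula: 2A = Σ (x_i·y_{i+1} − x_{i+1}·y_i), indices taken mod 7.
V_1→V_2: (-1)(4) − (5)(4) = -24
V_2→V_3: (5)(-6) − (6)(4) = -54
V_3→V_4: (6)(-5) − (-1)(-6) = -36
V_4→V_5: (-1)(-6) − (-5)(-5) = -19
V_5→V_6: (-5)(0) − (-4)(-6) = -24
V_6→V_7: (-4)(3) − (-3)(0) = -12
V_7→V_1: (-3)(4) − (-1)(3) = -9
Σ = -178
Area = |Σ|/2 = 89.

89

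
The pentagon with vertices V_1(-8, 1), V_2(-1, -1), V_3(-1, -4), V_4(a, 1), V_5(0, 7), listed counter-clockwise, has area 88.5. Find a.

The doubled signed area Σ (x_i y_{i+1} − x_{i+1} y_i) is linear in a.
With a=0 it equals 67; the coefficient of a is 11 (from the two edges through V_4).
So 11·a + 67 = 2·88.5 = 177 ⇒ a = 10.

10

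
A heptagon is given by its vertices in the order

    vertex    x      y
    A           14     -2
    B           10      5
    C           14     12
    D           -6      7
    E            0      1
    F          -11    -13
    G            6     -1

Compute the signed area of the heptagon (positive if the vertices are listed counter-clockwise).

203

Apply Gauss's area formula: 2A = Σ (x_i·y_{i+1} − x_{i+1}·y_i), indices taken mod 7.
Σ = (90) + (50) + (170) + (-6) + (11) + (89) + (2) = 406
Signed area = Σ/2 = 203 (positive ⇒ counter-clockwise traversal).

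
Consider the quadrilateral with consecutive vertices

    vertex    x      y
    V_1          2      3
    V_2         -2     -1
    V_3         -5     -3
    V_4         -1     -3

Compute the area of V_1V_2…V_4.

10

V_1→V_2: (2)(-1) − (-2)(3) = 4
V_2→V_3: (-2)(-3) − (-5)(-1) = 1
V_3→V_4: (-5)(-3) − (-1)(-3) = 12
V_4→V_1: (-1)(3) − (2)(-3) = 3
Σ = 20
Area = |Σ|/2 = 10.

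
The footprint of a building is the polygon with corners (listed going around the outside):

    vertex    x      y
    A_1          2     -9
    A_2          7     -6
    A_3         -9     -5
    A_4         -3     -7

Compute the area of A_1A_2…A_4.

Apply the surveyor's formula: 2A = Σ (x_i·y_{i+1} − x_{i+1}·y_i), indices taken mod 4.
Σ = (51) + (-89) + (48) + (41) = 51
Area = |Σ|/2 = 25.5.

25.5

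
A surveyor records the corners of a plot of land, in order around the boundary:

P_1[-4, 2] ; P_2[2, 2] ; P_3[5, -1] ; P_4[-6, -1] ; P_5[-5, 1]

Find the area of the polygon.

26

Apply Gauss's area formula: 2A = Σ (x_i·y_{i+1} − x_{i+1}·y_i), indices taken mod 5.
Σ = (-12) + (-12) + (-11) + (-11) + (-6) = -52
Area = |Σ|/2 = 26.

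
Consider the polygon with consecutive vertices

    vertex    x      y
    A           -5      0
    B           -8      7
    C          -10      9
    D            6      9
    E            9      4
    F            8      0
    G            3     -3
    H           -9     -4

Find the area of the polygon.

176.5

Apply the shoelace (surveyor's) formula: 2A = Σ (x_i·y_{i+1} − x_{i+1}·y_i), indices taken mod 8.
Σ = (-35) + (-2) + (-144) + (-57) + (-32) + (-24) + (-39) + (-20) = -353
Area = |Σ|/2 = 176.5.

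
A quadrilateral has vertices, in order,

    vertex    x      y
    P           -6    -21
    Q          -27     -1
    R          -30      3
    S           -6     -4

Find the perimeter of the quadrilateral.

|PQ| = √((-21)² + (20)²) = √841 = 29
|QR| = √((-3)² + (4)²) = √25 = 5
|RS| = √((24)² + (-7)²) = √625 = 25
|SP| = √((0)² + (-17)²) = √289 = 17
Perimeter = 29 + 5 + 25 + 17 = 76.

76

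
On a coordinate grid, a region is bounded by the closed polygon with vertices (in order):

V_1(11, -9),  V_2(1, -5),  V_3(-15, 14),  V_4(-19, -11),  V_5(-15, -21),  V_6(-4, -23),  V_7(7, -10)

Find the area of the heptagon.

Apply the shoelace (surveyor's) formula: 2A = Σ (x_i·y_{i+1} − x_{i+1}·y_i), indices taken mod 7.
Σ = (-46) + (-61) + (431) + (234) + (261) + (201) + (47) = 1067
Area = |Σ|/2 = 533.5.

533.5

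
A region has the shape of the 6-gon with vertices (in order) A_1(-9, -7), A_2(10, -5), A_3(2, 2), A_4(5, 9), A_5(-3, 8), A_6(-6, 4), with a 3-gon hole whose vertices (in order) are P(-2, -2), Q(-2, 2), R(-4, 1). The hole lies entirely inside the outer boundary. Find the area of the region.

Outer boundary:
A_1→A_2: (-9)(-5) − (10)(-7) = 115
A_2→A_3: (10)(2) − (2)(-5) = 30
A_3→A_4: (2)(9) − (5)(2) = 8
A_4→A_5: (5)(8) − (-3)(9) = 67
A_5→A_6: (-3)(4) − (-6)(8) = 36
A_6→A_1: (-6)(-7) − (-9)(4) = 78
Σ = 334
Area = |Σ|/2 = 167.
Hole:
Apply the shoelace (surveyor's) formula: 2A = Σ (x_i·y_{i+1} − x_{i+1}·y_i), indices taken mod 3.
Σ = (-8) + (6) + (10) = 8
Area = |Σ|/2 = 4.
Net area = 167 − 4 = 163.

163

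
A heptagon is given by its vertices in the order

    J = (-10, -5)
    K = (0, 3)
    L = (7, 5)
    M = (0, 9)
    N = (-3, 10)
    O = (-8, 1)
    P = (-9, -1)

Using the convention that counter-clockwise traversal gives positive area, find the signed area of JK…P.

Σ = (-30) + (-21) + (63) + (27) + (77) + (17) + (35) = 168
Signed area = Σ/2 = 84 (positive ⇒ counter-clockwise traversal).

84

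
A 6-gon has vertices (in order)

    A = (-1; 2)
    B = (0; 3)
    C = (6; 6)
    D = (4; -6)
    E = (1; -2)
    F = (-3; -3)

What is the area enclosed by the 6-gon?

Apply the shoelace formula: 2A = Σ (x_i·y_{i+1} − x_{i+1}·y_i), indices taken mod 6.
Cross-terms: -3, -18, -60, -2, -9, -9  ⇒  Σ = -101
Area = |Σ|/2 = 50.5.

50.5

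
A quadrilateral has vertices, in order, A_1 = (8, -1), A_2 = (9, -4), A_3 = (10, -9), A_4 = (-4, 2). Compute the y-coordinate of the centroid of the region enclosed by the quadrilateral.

Apply the surveyor's formula. First the cross-terms c_i = x_i·y_{i+1} − x_{i+1}·y_i:
  -23, -41, -16, -12  ⇒  2A = -92, A = -46.
Then Σ (y_i + y_{i+1})·c_i = 748, so ȳ = 748 / (6·(-46)) = -187/69.

-187/69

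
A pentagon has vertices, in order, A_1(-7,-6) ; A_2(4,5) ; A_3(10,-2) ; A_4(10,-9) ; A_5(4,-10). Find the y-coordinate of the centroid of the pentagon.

-1109/297

Apply the shoelace (surveyor's) formula. First the cross-terms c_i = x_i·y_{i+1} − x_{i+1}·y_i:
  -11, -58, -70, -64, -94  ⇒  2A = -297, A = -148.5.
Then Σ (y_i + y_{i+1})·c_i = 3327, so ȳ = 3327 / (6·(-148.5)) = -1109/297.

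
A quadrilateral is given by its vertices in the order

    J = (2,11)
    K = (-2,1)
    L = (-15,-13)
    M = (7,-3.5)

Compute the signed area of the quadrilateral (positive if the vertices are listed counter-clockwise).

Apply the surveyor's formula: 2A = Σ (x_i·y_{i+1} − x_{i+1}·y_i), indices taken mod 4.
Cross-terms: 24, 41, 143.5, 84  ⇒  Σ = 292.5
Signed area = Σ/2 = 146.25 (positive ⇒ counter-clockwise traversal).

146.25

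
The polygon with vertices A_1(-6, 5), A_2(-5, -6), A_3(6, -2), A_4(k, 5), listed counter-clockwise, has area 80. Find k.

-1

The doubled signed area Σ (x_i y_{i+1} − x_{i+1} y_i) is linear in k.
With k=0 it equals 167; the coefficient of k is 7 (from the two edges through A_4).
So 7·k + 167 = 2·80 = 160 ⇒ k = -1.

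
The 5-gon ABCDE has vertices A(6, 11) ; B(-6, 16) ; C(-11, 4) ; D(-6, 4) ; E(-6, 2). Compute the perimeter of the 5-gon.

|AB| = √((-12)² + (5)²) = √169 = 13
|BC| = √((-5)² + (-12)²) = √169 = 13
|CD| = √((5)² + (0)²) = √25 = 5
|DE| = √((0)² + (-2)²) = √4 = 2
|EA| = √((12)² + (9)²) = √225 = 15
Perimeter = 13 + 13 + 5 + 2 + 15 = 48.

48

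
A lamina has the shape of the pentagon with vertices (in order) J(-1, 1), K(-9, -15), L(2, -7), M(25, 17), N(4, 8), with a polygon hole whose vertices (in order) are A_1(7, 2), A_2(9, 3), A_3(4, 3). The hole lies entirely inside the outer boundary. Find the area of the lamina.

Outer boundary:
Cross-terms: 24, 93, 209, 132, 12  ⇒  Σ = 470
Area = |Σ|/2 = 235.
Hole:
Σ = (3) + (15) + (-13) = 5
Area = |Σ|/2 = 2.5.
Net area = 235 − 2.5 = 232.5.

232.5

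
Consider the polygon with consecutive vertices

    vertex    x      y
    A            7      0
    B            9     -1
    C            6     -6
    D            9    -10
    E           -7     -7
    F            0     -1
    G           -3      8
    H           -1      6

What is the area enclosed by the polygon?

121

Σ = (-7) + (-48) + (-6) + (-133) + (7) + (-3) + (-10) + (-42) = -242
Area = |Σ|/2 = 121.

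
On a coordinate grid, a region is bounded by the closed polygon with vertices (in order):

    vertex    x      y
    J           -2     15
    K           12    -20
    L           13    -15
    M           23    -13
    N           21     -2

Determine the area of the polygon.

Cross-terms: -140, 80, 176, 227, 311  ⇒  Σ = 654
Area = |Σ|/2 = 327.

327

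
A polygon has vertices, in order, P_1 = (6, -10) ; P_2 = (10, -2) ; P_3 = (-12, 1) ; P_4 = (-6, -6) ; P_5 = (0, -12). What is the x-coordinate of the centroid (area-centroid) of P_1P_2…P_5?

Apply the shoelace formula. First the cross-terms c_i = x_i·y_{i+1} − x_{i+1}·y_i:
  88, -14, 78, 72, 72  ⇒  2A = 296, A = 148.
Then Σ (x_i + x_{i+1})·c_i = 32, so x̄ = 32 / (6·148) = 4/111.

4/111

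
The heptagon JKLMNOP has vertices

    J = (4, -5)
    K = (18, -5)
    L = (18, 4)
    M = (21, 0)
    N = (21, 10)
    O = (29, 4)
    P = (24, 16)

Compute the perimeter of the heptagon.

90

|JK| = √((14)² + (0)²) = √196 = 14
|KL| = √((0)² + (9)²) = √81 = 9
|LM| = √((3)² + (-4)²) = √25 = 5
|MN| = √((0)² + (10)²) = √100 = 10
|NO| = √((8)² + (-6)²) = √100 = 10
|OP| = √((-5)² + (12)²) = √169 = 13
|PJ| = √((-20)² + (-21)²) = √841 = 29
Perimeter = 14 + 9 + 5 + 10 + 10 + 13 + 29 = 90.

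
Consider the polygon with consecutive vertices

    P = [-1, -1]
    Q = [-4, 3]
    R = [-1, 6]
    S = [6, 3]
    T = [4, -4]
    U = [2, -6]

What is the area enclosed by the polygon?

63.5

Apply the shoelace formula: 2A = Σ (x_i·y_{i+1} − x_{i+1}·y_i), indices taken mod 6.
Σ = (-7) + (-21) + (-39) + (-36) + (-16) + (-8) = -127
Area = |Σ|/2 = 63.5.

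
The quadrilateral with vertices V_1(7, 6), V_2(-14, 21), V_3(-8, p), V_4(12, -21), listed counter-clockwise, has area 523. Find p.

-10

The doubled signed area Σ (x_i y_{i+1} − x_{i+1} y_i) is linear in p.
With p=0 it equals 786; the coefficient of p is -26 (from the two edges through V_3).
So -26·p + 786 = 2·523 = 1046 ⇒ p = -10.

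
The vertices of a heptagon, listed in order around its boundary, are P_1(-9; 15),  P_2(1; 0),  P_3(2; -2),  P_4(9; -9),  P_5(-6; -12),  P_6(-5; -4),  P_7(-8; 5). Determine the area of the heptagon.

Apply the surveyor's formula: 2A = Σ (x_i·y_{i+1} − x_{i+1}·y_i), indices taken mod 7.
P_1→P_2: (-9)(0) − (1)(15) = -15
P_2→P_3: (1)(-2) − (2)(0) = -2
P_3→P_4: (2)(-9) − (9)(-2) = 0
P_4→P_5: (9)(-12) − (-6)(-9) = -162
P_5→P_6: (-6)(-4) − (-5)(-12) = -36
P_6→P_7: (-5)(5) − (-8)(-4) = -57
P_7→P_1: (-8)(15) − (-9)(5) = -75
Σ = -347
Area = |Σ|/2 = 173.5.

173.5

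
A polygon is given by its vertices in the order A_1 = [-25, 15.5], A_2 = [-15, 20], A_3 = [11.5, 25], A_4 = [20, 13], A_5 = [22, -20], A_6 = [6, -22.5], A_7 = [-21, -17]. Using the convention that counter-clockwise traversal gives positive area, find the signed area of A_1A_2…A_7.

Cross-terms: -267.5, -605, -350.5, -686, -375, -574.5, -750.5  ⇒  Σ = -3609
Signed area = Σ/2 = -1804.5 (negative ⇒ clockwise traversal).

-1804.5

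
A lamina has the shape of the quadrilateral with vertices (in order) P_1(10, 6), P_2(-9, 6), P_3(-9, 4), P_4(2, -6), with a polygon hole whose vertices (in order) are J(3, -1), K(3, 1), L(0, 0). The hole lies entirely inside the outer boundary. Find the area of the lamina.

Outer boundary:
P_1→P_2: (10)(6) − (-9)(6) = 114
P_2→P_3: (-9)(4) − (-9)(6) = 18
P_3→P_4: (-9)(-6) − (2)(4) = 46
P_4→P_1: (2)(6) − (10)(-6) = 72
Σ = 250
Area = |Σ|/2 = 125.
Hole:
Cross-terms: 6, 0, 0  ⇒  Σ = 6
Area = |Σ|/2 = 3.
Net area = 125 − 3 = 122.

122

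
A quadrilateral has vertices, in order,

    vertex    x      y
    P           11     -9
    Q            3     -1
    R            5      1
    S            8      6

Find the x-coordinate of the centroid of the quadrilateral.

512/69

Apply the shoelace formula. First the cross-terms c_i = x_i·y_{i+1} − x_{i+1}·y_i:
  16, 8, 22, -138  ⇒  2A = -92, A = -46.
Then Σ (x_i + x_{i+1})·c_i = -2048, so x̄ = -2048 / (6·(-46)) = 512/69.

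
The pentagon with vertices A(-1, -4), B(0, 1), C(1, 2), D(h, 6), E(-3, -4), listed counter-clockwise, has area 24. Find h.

The doubled signed area Σ (x_i y_{i+1} − x_{i+1} y_i) is linear in h.
With h=0 it equals 30; the coefficient of h is -6 (from the two edges through D).
So -6·h + 30 = 2·24 = 48 ⇒ h = -3.

-3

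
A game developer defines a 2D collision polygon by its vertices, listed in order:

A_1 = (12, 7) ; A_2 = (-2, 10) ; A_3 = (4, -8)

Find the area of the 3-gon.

117

Apply the shoelace formula: 2A = Σ (x_i·y_{i+1} − x_{i+1}·y_i), indices taken mod 3.
Cross-terms: 134, -24, 124  ⇒  Σ = 234
Area = |Σ|/2 = 117.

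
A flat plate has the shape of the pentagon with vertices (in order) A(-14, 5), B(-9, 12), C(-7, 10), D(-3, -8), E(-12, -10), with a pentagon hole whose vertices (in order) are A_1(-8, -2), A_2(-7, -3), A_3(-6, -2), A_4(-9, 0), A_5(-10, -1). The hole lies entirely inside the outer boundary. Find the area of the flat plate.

Outer boundary:
Apply Gauss's area formula: 2A = Σ (x_i·y_{i+1} − x_{i+1}·y_i), indices taken mod 5.
Cross-terms: -123, -6, 86, -66, -200  ⇒  Σ = -309
Area = |Σ|/2 = 154.5.
Hole:
Cross-terms: 10, -4, -18, 9, 12  ⇒  Σ = 9
Area = |Σ|/2 = 4.5.
Net area = 154.5 − 4.5 = 150.

150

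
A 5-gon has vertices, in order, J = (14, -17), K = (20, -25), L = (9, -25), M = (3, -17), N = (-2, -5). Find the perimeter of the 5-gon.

|JK| = √((6)² + (-8)²) = √100 = 10
|KL| = √((-11)² + (0)²) = √121 = 11
|LM| = √((-6)² + (8)²) = √100 = 10
|MN| = √((-5)² + (12)²) = √169 = 13
|NJ| = √((16)² + (-12)²) = √400 = 20
Perimeter = 10 + 11 + 10 + 13 + 20 = 64.

64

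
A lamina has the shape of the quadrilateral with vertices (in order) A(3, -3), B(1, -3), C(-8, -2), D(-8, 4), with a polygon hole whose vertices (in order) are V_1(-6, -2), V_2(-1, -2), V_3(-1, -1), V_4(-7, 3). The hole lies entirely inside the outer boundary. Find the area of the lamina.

18.5

Outer boundary:
Apply Gauss's area formula: 2A = Σ (x_i·y_{i+1} − x_{i+1}·y_i), indices taken mod 4.
A→B: (3)(-3) − (1)(-3) = -6
B→C: (1)(-2) − (-8)(-3) = -26
C→D: (-8)(4) − (-8)(-2) = -48
D→A: (-8)(-3) − (3)(4) = 12
Σ = -68
Area = |Σ|/2 = 34.
Hole:
V_1→V_2: (-6)(-2) − (-1)(-2) = 10
V_2→V_3: (-1)(-1) − (-1)(-2) = -1
V_3→V_4: (-1)(3) − (-7)(-1) = -10
V_4→V_1: (-7)(-2) − (-6)(3) = 32
Σ = 31
Area = |Σ|/2 = 15.5.
Net area = 34 − 15.5 = 18.5.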